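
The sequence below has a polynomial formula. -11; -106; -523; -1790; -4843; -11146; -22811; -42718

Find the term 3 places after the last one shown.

-194731

Δ: -95  -417  -1267  -3053  -6303  -11665  -19907
Δ²: -322  -850  -1786  -3250  -5362  -8242
Δ³: -528  -936  -1464  -2112  -2880
Δ⁴: -408  -528  -648  -768
Δ⁵: -120  -120  -120
Constant fifth difference = -120, so extend:
-768 − 120 = -888;  -2880 − 888 = -3768;  -8242 − 3768 = -12010;  -19907 − 12010 = -31917;  -42718 − 31917 = -74635
-888 − 120 = -1008;  -3768 − 1008 = -4776;  -12010 − 4776 = -16786;  -31917 − 16786 = -48703;  -74635 − 48703 = -123338
-1008 − 120 = -1128;  -4776 − 1128 = -5904;  -16786 − 5904 = -22690;  -48703 − 22690 = -71393;  -123338 − 71393 = -194731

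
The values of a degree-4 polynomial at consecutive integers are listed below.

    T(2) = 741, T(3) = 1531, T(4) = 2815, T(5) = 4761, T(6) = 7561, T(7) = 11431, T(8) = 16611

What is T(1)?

D1: 790  1284  1946  2800  3870  5180
D2: 494  662  854  1070  1310
D3: 168  192  216  240
D4: 24  24  24
The fourth differences are constant at 24.
Work back: 168 − 24 = 144;  494 − 144 = 350;  790 − 350 = 440;  741 − 440 = 301

301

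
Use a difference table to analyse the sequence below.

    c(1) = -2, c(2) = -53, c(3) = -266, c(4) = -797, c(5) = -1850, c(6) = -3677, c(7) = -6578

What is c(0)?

-5

D1: -51  -213  -531  -1053  -1827  -2901
D2: -162  -318  -522  -774  -1074
D3: -156  -204  -252  -300
D4: -48  -48  -48
The fourth differences are constant at -48.
Work back: -156 + 48 = -108;  -162 + 108 = -54;  -51 + 54 = 3;  -2 − 3 = -5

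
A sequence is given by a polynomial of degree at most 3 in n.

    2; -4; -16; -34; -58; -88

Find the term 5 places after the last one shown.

-328

-6 , -12 , -18 , -24 , -30
-6 , -6 , -6 , -6
The second differences are constant (-6).
-30 − 6 = -36;  -88 − 36 = -124
-36 − 6 = -42;  -124 − 42 = -166
-42 − 6 = -48;  -166 − 48 = -214
-48 − 6 = -54;  -214 − 54 = -268
-54 − 6 = -60;  -268 − 60 = -328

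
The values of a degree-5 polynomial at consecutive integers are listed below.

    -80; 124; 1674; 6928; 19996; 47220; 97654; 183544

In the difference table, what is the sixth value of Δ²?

First differences: 204, 1550, 5254, 13068, 27224, 50434, 85890
Second differences: 1346, 3704, 7814, 14156, 23210, 35456
Third differences: 2358, 4110, 6342, 9054, 12246
Fourth differences: 1752, 2232, 2712, 3192
Fifth differences: 480, 480, 480

35456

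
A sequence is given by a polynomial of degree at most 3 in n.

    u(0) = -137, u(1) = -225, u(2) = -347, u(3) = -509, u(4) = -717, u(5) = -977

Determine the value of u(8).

-2129

Δ: -88 , -122 , -162 , -208 , -260
Δ²: -34 , -40 , -46 , -52
Δ³: -6 , -6 , -6
Constant third difference = -6, so extend:
-52 − 6 = -58;  -260 − 58 = -318;  -977 − 318 = -1295
-58 − 6 = -64;  -318 − 64 = -382;  -1295 − 382 = -1677
-64 − 6 = -70;  -382 − 70 = -452;  -1677 − 452 = -2129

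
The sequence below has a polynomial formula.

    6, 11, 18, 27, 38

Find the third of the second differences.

2

D1: 5, 7, 9, 11
D2: 2, 2, 2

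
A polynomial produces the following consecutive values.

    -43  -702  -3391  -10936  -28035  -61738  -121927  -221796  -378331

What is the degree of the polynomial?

5

D1: -659, -2689, -7545, -17099, -33703, -60189, -99869, -156535
D2: -2030, -4856, -9554, -16604, -26486, -39680, -56666
D3: -2826, -4698, -7050, -9882, -13194, -16986
D4: -1872, -2352, -2832, -3312, -3792
D5: -480, -480, -480, -480
The fifth differences are constant, so the polynomial has degree 5.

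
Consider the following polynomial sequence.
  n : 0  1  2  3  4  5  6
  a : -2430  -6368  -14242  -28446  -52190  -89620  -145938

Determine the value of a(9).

D1: -3938, -7874, -14204, -23744, -37430, -56318
D2: -3936, -6330, -9540, -13686, -18888
D3: -2394, -3210, -4146, -5202
D4: -816, -936, -1056
D5: -120, -120
Fifth differences constant at -120.
-1056 − 120 = -1176;  -5202 − 1176 = -6378;  -18888 − 6378 = -25266;  -56318 − 25266 = -81584;  -145938 − 81584 = -227522
-1176 − 120 = -1296;  -6378 − 1296 = -7674;  -25266 − 7674 = -32940;  -81584 − 32940 = -114524;  -227522 − 114524 = -342046
-1296 − 120 = -1416;  -7674 − 1416 = -9090;  -32940 − 9090 = -42030;  -114524 − 42030 = -156554;  -342046 − 156554 = -498600

-498600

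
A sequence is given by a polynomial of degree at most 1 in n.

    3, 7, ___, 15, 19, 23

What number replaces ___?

Using the last 3 terms:
First differences: 4  4
Constant first difference = 4.
Extend backward: 15 − 4 = 11

11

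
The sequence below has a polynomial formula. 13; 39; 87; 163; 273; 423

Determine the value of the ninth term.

1173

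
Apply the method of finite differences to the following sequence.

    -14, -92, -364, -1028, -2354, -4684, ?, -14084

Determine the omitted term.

-8432

Using the first 6 terms:
Δ: -78, -272, -664, -1326, -2330
Δ²: -194, -392, -662, -1004
Δ³: -198, -270, -342
Δ⁴: -72, -72
Constant fourth difference = -72.
Extend forward: -342 − 72 = -414;  -1004 − 414 = -1418;  -2330 − 1418 = -3748;  -4684 − 3748 = -8432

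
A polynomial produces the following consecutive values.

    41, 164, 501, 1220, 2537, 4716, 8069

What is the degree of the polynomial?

D1: 123, 337, 719, 1317, 2179, 3353
D2: 214, 382, 598, 862, 1174
D3: 168, 216, 264, 312
D4: 48, 48, 48
The fourth differences are constant, so the polynomial has degree 4.

4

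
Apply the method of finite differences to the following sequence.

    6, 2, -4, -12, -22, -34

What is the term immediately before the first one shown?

First differences: -4  -6  -8  -10  -12
Second differences: -2  -2  -2  -2
The second differences are constant at -2.
Work back: -4 + 2 = -2;  6 + 2 = 8

8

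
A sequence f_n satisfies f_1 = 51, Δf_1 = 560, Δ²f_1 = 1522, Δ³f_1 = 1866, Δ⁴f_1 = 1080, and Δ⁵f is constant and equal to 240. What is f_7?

Build the table forward from the leading diagonal:
D5: 240  240  240  240  240  240  240
D4: 1080  1320  1560  1800  2040  2280  2520
D3: 1866  2946  4266  5826  7626  9666  11946
D2: 1522  3388  6334  10600  16426  24052  33718
D1: 560  2082  5470  11804  22404  38830  62882
f: 51  611  2693  8163  19967  42371  81201

81201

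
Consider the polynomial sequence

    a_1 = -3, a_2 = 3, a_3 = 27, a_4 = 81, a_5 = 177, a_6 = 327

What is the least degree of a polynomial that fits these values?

3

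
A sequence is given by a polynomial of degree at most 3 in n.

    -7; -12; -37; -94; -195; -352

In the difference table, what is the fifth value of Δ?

-157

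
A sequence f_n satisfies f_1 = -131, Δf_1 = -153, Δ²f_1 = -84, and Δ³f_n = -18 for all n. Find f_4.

Build the table forward from the leading diagonal:
Δ³: -18, -18, -18, -18
Δ²: -84, -102, -120, -138
Δ: -153, -237, -339, -459
f: -131, -284, -521, -860

-860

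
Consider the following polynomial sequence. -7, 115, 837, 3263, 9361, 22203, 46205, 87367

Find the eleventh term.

First differences: 122 , 722 , 2426 , 6098 , 12842 , 24002 , 41162
Second differences: 600 , 1704 , 3672 , 6744 , 11160 , 17160
Third differences: 1104 , 1968 , 3072 , 4416 , 6000
Fourth differences: 864 , 1104 , 1344 , 1584
Fifth differences: 240 , 240 , 240
The fifth differences are constant (240).
1584 + 240 = 1824;  6000 + 1824 = 7824;  17160 + 7824 = 24984;  41162 + 24984 = 66146;  87367 + 66146 = 153513
1824 + 240 = 2064;  7824 + 2064 = 9888;  24984 + 9888 = 34872;  66146 + 34872 = 101018;  153513 + 101018 = 254531
2064 + 240 = 2304;  9888 + 2304 = 12192;  34872 + 12192 = 47064;  101018 + 47064 = 148082;  254531 + 148082 = 402613

402613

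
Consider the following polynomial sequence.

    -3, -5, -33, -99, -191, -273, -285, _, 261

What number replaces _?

-143

Using the first 7 terms:
First differences: -2  -28  -66  -92  -82  -12
Second differences: -26  -38  -26  10  70
Third differences: -12  12  36  60
Fourth differences: 24  24  24
Constant fourth difference = 24.
Extend forward: 60 + 24 = 84;  70 + 84 = 154;  -12 + 154 = 142;  -285 + 142 = -143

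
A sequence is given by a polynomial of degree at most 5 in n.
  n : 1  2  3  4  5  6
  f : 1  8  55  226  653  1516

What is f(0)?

-2

First differences: 7, 47, 171, 427, 863
Second differences: 40, 124, 256, 436
Third differences: 84, 132, 180
Fourth differences: 48, 48
The fourth differences are constant at 48.
Work back: 84 − 48 = 36;  40 − 36 = 4;  7 − 4 = 3;  1 − 3 = -2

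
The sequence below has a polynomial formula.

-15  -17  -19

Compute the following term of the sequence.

-21

D1: -2 , -2
The first differences are constant (-2).
-19 − 2 = -21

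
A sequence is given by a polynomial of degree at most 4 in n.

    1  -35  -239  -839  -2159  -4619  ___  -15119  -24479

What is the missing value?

Using the first 6 terms:
-36  -204  -600  -1320  -2460
-168  -396  -720  -1140
-228  -324  -420
-96  -96
Constant fourth difference = -96.
Extend forward: -420 − 96 = -516;  -1140 − 516 = -1656;  -2460 − 1656 = -4116;  -4619 − 4116 = -8735

-8735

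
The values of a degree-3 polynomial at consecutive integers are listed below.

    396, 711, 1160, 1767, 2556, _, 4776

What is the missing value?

Using the first 5 terms:
Δ: 315  449  607  789
Δ²: 134  158  182
Δ³: 24  24
Constant third difference = 24.
Extend forward: 182 + 24 = 206;  789 + 206 = 995;  2556 + 995 = 3551

3551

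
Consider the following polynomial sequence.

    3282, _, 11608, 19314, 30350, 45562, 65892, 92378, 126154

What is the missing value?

Using the last 7 terms:
7706, 11036, 15212, 20330, 26486, 33776
3330, 4176, 5118, 6156, 7290
846, 942, 1038, 1134
96, 96, 96
Constant fourth difference = 96.
Extend backward: 846 − 96 = 750;  3330 − 750 = 2580;  7706 − 2580 = 5126;  11608 − 5126 = 6482

6482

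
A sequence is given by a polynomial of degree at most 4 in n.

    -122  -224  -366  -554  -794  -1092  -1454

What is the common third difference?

-6

Δ: -102, -142, -188, -240, -298, -362
Δ²: -40, -46, -52, -58, -64
Δ³: -6, -6, -6, -6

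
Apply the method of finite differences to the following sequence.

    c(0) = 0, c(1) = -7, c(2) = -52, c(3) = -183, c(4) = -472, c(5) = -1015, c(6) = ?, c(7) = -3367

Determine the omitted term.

-1932

Using the first 6 terms:
First differences: -7  -45  -131  -289  -543
Second differences: -38  -86  -158  -254
Third differences: -48  -72  -96
Fourth differences: -24  -24
Constant fourth difference = -24.
Extend forward: -96 − 24 = -120;  -254 − 120 = -374;  -543 − 374 = -917;  -1015 − 917 = -1932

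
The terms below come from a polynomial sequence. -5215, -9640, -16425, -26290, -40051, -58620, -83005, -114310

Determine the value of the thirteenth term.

-419995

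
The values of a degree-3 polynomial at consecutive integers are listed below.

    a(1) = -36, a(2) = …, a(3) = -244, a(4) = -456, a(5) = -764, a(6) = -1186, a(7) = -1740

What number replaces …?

Using the last 5 terms:
-212, -308, -422, -554
-96, -114, -132
-18, -18
Constant third difference = -18.
Extend backward: -96 + 18 = -78;  -212 + 78 = -134;  -244 + 134 = -110

-110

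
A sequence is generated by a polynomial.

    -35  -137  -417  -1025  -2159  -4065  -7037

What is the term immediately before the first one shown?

-102  -280  -608  -1134  -1906  -2972
-178  -328  -526  -772  -1066
-150  -198  -246  -294
-48  -48  -48
The fourth differences are constant at -48.
Work back: -150 + 48 = -102;  -178 + 102 = -76;  -102 + 76 = -26;  -35 + 26 = -9

-9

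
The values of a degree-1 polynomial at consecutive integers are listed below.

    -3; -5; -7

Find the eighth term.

-17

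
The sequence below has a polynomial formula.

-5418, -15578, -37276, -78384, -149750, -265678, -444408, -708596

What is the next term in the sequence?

-1085794

D1: -10160, -21698, -41108, -71366, -115928, -178730, -264188
D2: -11538, -19410, -30258, -44562, -62802, -85458
D3: -7872, -10848, -14304, -18240, -22656
D4: -2976, -3456, -3936, -4416
D5: -480, -480, -480
Fifth differences constant at -480.
-4416 − 480 = -4896;  -22656 − 4896 = -27552;  -85458 − 27552 = -113010;  -264188 − 113010 = -377198;  -708596 − 377198 = -1085794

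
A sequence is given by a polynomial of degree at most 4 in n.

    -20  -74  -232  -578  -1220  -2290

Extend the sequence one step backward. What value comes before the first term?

D1: -54  -158  -346  -642  -1070
D2: -104  -188  -296  -428
D3: -84  -108  -132
D4: -24  -24
The fourth differences are constant at -24.
Work back: -84 + 24 = -60;  -104 + 60 = -44;  -54 + 44 = -10;  -20 + 10 = -10

-10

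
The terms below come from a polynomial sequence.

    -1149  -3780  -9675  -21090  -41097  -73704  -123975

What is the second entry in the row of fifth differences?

-120

D1: -2631, -5895, -11415, -20007, -32607, -50271
D2: -3264, -5520, -8592, -12600, -17664
D3: -2256, -3072, -4008, -5064
D4: -816, -936, -1056
D5: -120, -120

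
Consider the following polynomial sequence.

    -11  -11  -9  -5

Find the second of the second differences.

2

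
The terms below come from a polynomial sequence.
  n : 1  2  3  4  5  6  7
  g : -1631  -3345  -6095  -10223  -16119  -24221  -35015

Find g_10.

-1714  -2750  -4128  -5896  -8102  -10794
-1036  -1378  -1768  -2206  -2692
-342  -390  -438  -486
-48  -48  -48
The fourth differences are constant (-48).
-486 − 48 = -534;  -2692 − 534 = -3226;  -10794 − 3226 = -14020;  -35015 − 14020 = -49035
-534 − 48 = -582;  -3226 − 582 = -3808;  -14020 − 3808 = -17828;  -49035 − 17828 = -66863
-582 − 48 = -630;  -3808 − 630 = -4438;  -17828 − 4438 = -22266;  -66863 − 22266 = -89129

-89129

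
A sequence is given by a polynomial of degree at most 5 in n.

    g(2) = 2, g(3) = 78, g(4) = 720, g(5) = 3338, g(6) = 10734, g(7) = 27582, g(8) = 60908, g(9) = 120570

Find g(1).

76  642  2618  7396  16848  33326  59662
566  1976  4778  9452  16478  26336
1410  2802  4674  7026  9858
1392  1872  2352  2832
480  480  480
The fifth differences are constant at 480.
Work back: 1392 − 480 = 912;  1410 − 912 = 498;  566 − 498 = 68;  76 − 68 = 8;  2 − 8 = -6

-6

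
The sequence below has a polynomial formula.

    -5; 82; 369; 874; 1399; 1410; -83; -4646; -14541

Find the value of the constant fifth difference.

D1: 87, 287, 505, 525, 11, -1493, -4563, -9895
D2: 200, 218, 20, -514, -1504, -3070, -5332
D3: 18, -198, -534, -990, -1566, -2262
D4: -216, -336, -456, -576, -696
D5: -120, -120, -120, -120

-120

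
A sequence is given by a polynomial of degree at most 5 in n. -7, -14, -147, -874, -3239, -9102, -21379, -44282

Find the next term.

-83559

First differences: -7 , -133 , -727 , -2365 , -5863 , -12277 , -22903
Second differences: -126 , -594 , -1638 , -3498 , -6414 , -10626
Third differences: -468 , -1044 , -1860 , -2916 , -4212
Fourth differences: -576 , -816 , -1056 , -1296
Fifth differences: -240 , -240 , -240
Constant fifth difference = -240, so extend:
-1296 − 240 = -1536;  -4212 − 1536 = -5748;  -10626 − 5748 = -16374;  -22903 − 16374 = -39277;  -44282 − 39277 = -83559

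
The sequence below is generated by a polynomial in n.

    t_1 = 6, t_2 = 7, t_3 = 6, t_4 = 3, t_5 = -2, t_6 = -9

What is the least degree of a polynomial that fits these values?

2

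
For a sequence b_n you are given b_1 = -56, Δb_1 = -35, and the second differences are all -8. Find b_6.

Build the table forward from the leading diagonal:
Δ²: -8, -8, -8, -8, -8, -8
Δ: -35, -43, -51, -59, -67, -75
b: -56, -91, -134, -185, -244, -311

-311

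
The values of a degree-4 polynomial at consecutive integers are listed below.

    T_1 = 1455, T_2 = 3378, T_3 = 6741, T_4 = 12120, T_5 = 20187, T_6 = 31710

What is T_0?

1923  3363  5379  8067  11523
1440  2016  2688  3456
576  672  768
96  96
The fourth differences are constant at 96.
Work back: 576 − 96 = 480;  1440 − 480 = 960;  1923 − 960 = 963;  1455 − 963 = 492

492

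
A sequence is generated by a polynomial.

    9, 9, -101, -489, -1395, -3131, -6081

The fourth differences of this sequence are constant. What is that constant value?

-72

First differences: 0, -110, -388, -906, -1736, -2950
Second differences: -110, -278, -518, -830, -1214
Third differences: -168, -240, -312, -384
Fourth differences: -72, -72, -72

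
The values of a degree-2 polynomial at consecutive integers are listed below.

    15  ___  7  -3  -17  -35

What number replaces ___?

13

Using the last 4 terms:
Δ: -10  -14  -18
Δ²: -4  -4
Constant second difference = -4.
Extend backward: -10 + 4 = -6;  7 + 6 = 13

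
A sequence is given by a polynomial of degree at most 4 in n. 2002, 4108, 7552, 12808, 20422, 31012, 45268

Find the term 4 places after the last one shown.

155272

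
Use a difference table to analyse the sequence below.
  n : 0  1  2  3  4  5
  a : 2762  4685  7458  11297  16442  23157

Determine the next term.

31730

First differences: 1923  2773  3839  5145  6715
Second differences: 850  1066  1306  1570
Third differences: 216  240  264
Fourth differences: 24  24
Constant fourth difference = 24, so extend:
264 + 24 = 288;  1570 + 288 = 1858;  6715 + 1858 = 8573;  23157 + 8573 = 31730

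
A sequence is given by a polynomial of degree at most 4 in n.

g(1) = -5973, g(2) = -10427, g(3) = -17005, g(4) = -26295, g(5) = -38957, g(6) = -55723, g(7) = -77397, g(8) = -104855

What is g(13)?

-4454  -6578  -9290  -12662  -16766  -21674  -27458
-2124  -2712  -3372  -4104  -4908  -5784
-588  -660  -732  -804  -876
-72  -72  -72  -72
The fourth differences are constant (-72).
-876 − 72 = -948;  -5784 − 948 = -6732;  -27458 − 6732 = -34190;  -104855 − 34190 = -139045
-948 − 72 = -1020;  -6732 − 1020 = -7752;  -34190 − 7752 = -41942;  -139045 − 41942 = -180987
-1020 − 72 = -1092;  -7752 − 1092 = -8844;  -41942 − 8844 = -50786;  -180987 − 50786 = -231773
-1092 − 72 = -1164;  -8844 − 1164 = -10008;  -50786 − 10008 = -60794;  -231773 − 60794 = -292567
-1164 − 72 = -1236;  -10008 − 1236 = -11244;  -60794 − 11244 = -72038;  -292567 − 72038 = -364605

-364605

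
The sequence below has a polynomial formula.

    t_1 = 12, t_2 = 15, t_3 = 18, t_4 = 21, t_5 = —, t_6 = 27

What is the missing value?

Using the first 4 terms:
Δ: 3  3  3
Constant first difference = 3.
Extend forward: 21 + 3 = 24

24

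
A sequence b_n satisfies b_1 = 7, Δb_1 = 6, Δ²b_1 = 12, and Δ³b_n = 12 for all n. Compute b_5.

151

Build the table forward from the leading diagonal:
Third differences: 12, 12, 12, 12, 12
Second differences: 12, 24, 36, 48, 60
First differences: 6, 18, 42, 78, 126
b: 7, 13, 31, 73, 151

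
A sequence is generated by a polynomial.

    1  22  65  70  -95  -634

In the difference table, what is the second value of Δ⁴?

-72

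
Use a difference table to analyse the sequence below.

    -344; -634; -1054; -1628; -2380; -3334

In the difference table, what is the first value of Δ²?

-130

Δ: -290, -420, -574, -752, -954
Δ²: -130, -154, -178, -202
Δ³: -24, -24, -24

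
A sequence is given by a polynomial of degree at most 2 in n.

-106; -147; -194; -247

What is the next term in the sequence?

D1: -41 , -47 , -53
D2: -6 , -6
Second differences constant at -6.
-53 − 6 = -59;  -247 − 59 = -306

-306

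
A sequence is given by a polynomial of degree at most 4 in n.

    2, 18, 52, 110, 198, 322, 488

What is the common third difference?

6

First differences: 16, 34, 58, 88, 124, 166
Second differences: 18, 24, 30, 36, 42
Third differences: 6, 6, 6, 6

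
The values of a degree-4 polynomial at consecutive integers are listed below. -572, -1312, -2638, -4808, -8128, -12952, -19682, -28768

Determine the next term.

-740 , -1326 , -2170 , -3320 , -4824 , -6730 , -9086
-586 , -844 , -1150 , -1504 , -1906 , -2356
-258 , -306 , -354 , -402 , -450
-48 , -48 , -48 , -48
The fourth differences are constant (-48).
-450 − 48 = -498;  -2356 − 498 = -2854;  -9086 − 2854 = -11940;  -28768 − 11940 = -40708

-40708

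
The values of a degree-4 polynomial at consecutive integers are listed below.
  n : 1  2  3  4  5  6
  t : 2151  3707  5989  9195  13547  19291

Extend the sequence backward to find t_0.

1147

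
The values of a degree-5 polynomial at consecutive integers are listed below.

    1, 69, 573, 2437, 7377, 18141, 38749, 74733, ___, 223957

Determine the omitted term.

133377

Using the first 8 terms:
First differences: 68  504  1864  4940  10764  20608  35984
Second differences: 436  1360  3076  5824  9844  15376
Third differences: 924  1716  2748  4020  5532
Fourth differences: 792  1032  1272  1512
Fifth differences: 240  240  240
Constant fifth difference = 240.
Extend forward: 1512 + 240 = 1752;  5532 + 1752 = 7284;  15376 + 7284 = 22660;  35984 + 22660 = 58644;  74733 + 58644 = 133377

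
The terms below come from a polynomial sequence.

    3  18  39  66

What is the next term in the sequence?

99

15  21  27
6  6
Second differences constant at 6.
27 + 6 = 33;  66 + 33 = 99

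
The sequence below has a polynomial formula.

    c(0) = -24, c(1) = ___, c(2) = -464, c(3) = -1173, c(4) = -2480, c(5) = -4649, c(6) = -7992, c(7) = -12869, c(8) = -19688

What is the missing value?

Using the last 7 terms:
D1: -709, -1307, -2169, -3343, -4877, -6819
D2: -598, -862, -1174, -1534, -1942
D3: -264, -312, -360, -408
D4: -48, -48, -48
Constant fourth difference = -48.
Extend backward: -264 + 48 = -216;  -598 + 216 = -382;  -709 + 382 = -327;  -464 + 327 = -137

-137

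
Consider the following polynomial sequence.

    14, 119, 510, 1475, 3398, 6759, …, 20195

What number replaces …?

Using the first 6 terms:
D1: 105, 391, 965, 1923, 3361
D2: 286, 574, 958, 1438
D3: 288, 384, 480
D4: 96, 96
Constant fourth difference = 96.
Extend forward: 480 + 96 = 576;  1438 + 576 = 2014;  3361 + 2014 = 5375;  6759 + 5375 = 12134

12134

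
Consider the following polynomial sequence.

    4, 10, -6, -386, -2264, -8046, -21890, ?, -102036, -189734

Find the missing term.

Using the first 7 terms:
Δ: 6, -16, -380, -1878, -5782, -13844
Δ²: -22, -364, -1498, -3904, -8062
Δ³: -342, -1134, -2406, -4158
Δ⁴: -792, -1272, -1752
Δ⁵: -480, -480
Constant fifth difference = -480.
Extend forward: -1752 − 480 = -2232;  -4158 − 2232 = -6390;  -8062 − 6390 = -14452;  -13844 − 14452 = -28296;  -21890 − 28296 = -50186

-50186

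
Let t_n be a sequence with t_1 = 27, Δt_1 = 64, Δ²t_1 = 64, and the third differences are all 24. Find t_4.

Build the table forward from the leading diagonal:
Δ³: 24  24  24  24
Δ²: 64  88  112  136
Δ: 64  128  216  328
t: 27  91  219  435

435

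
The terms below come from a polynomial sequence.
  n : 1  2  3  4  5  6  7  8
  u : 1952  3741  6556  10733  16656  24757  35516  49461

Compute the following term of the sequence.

67168

D1: 1789  2815  4177  5923  8101  10759  13945
D2: 1026  1362  1746  2178  2658  3186
D3: 336  384  432  480  528
D4: 48  48  48  48
Fourth differences constant at 48.
528 + 48 = 576;  3186 + 576 = 3762;  13945 + 3762 = 17707;  49461 + 17707 = 67168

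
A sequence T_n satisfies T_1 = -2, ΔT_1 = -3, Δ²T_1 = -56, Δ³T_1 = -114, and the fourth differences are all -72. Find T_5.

-878

Build the table forward from the leading diagonal:
Δ⁴: -72, -72, -72, -72, -72
Δ³: -114, -186, -258, -330, -402
Δ²: -56, -170, -356, -614, -944
Δ: -3, -59, -229, -585, -1199
T: -2, -5, -64, -293, -878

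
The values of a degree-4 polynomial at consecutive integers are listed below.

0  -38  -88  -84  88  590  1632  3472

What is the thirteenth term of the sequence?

First differences: -38  -50  4  172  502  1042  1840
Second differences: -12  54  168  330  540  798
Third differences: 66  114  162  210  258
Fourth differences: 48  48  48  48
Constant fourth difference = 48, so extend:
258 + 48 = 306;  798 + 306 = 1104;  1840 + 1104 = 2944;  3472 + 2944 = 6416
306 + 48 = 354;  1104 + 354 = 1458;  2944 + 1458 = 4402;  6416 + 4402 = 10818
354 + 48 = 402;  1458 + 402 = 1860;  4402 + 1860 = 6262;  10818 + 6262 = 17080
402 + 48 = 450;  1860 + 450 = 2310;  6262 + 2310 = 8572;  17080 + 8572 = 25652
450 + 48 = 498;  2310 + 498 = 2808;  8572 + 2808 = 11380;  25652 + 11380 = 37032

37032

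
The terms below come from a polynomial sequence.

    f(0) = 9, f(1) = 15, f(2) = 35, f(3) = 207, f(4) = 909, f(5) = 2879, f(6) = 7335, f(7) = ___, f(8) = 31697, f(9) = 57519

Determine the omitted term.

16095

Using the first 7 terms:
D1: 6, 20, 172, 702, 1970, 4456
D2: 14, 152, 530, 1268, 2486
D3: 138, 378, 738, 1218
D4: 240, 360, 480
D5: 120, 120
Constant fifth difference = 120.
Extend forward: 480 + 120 = 600;  1218 + 600 = 1818;  2486 + 1818 = 4304;  4456 + 4304 = 8760;  7335 + 8760 = 16095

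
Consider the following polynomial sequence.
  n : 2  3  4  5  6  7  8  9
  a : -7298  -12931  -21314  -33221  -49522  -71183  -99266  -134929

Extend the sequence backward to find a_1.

-3737

Δ: -5633  -8383  -11907  -16301  -21661  -28083  -35663
Δ²: -2750  -3524  -4394  -5360  -6422  -7580
Δ³: -774  -870  -966  -1062  -1158
Δ⁴: -96  -96  -96  -96
The fourth differences are constant at -96.
Work back: -774 + 96 = -678;  -2750 + 678 = -2072;  -5633 + 2072 = -3561;  -7298 + 3561 = -3737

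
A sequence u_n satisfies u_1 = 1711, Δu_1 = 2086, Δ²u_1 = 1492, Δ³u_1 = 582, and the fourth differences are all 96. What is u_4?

13027

Build the table forward from the leading diagonal:
Δ⁴: 96  96  96  96
Δ³: 582  678  774  870
Δ²: 1492  2074  2752  3526
Δ: 2086  3578  5652  8404
u: 1711  3797  7375  13027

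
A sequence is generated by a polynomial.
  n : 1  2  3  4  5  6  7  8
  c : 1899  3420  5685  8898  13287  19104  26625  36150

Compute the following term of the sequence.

First differences: 1521, 2265, 3213, 4389, 5817, 7521, 9525
Second differences: 744, 948, 1176, 1428, 1704, 2004
Third differences: 204, 228, 252, 276, 300
Fourth differences: 24, 24, 24, 24
Constant fourth difference = 24, so extend:
300 + 24 = 324;  2004 + 324 = 2328;  9525 + 2328 = 11853;  36150 + 11853 = 48003

48003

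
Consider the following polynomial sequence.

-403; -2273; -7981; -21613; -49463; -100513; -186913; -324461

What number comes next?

-1870  -5708  -13632  -27850  -51050  -86400  -137548
-3838  -7924  -14218  -23200  -35350  -51148
-4086  -6294  -8982  -12150  -15798
-2208  -2688  -3168  -3648
-480  -480  -480
Fifth differences constant at -480.
-3648 − 480 = -4128;  -15798 − 4128 = -19926;  -51148 − 19926 = -71074;  -137548 − 71074 = -208622;  -324461 − 208622 = -533083

-533083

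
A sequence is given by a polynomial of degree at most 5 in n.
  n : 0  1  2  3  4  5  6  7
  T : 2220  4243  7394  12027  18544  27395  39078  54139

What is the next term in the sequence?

73172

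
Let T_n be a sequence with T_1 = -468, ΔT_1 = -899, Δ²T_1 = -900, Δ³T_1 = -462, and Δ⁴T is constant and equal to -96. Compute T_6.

Build the table forward from the leading diagonal:
Δ⁴: -96, -96, -96, -96, -96, -96
Δ³: -462, -558, -654, -750, -846, -942
Δ²: -900, -1362, -1920, -2574, -3324, -4170
Δ: -899, -1799, -3161, -5081, -7655, -10979
T: -468, -1367, -3166, -6327, -11408, -19063

-19063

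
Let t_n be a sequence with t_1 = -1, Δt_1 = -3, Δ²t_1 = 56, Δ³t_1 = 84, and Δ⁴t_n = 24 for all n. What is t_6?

Build the table forward from the leading diagonal:
Fourth differences: 24  24  24  24  24  24
Third differences: 84  108  132  156  180  204
Second differences: 56  140  248  380  536  716
First differences: -3  53  193  441  821  1357
t: -1  -4  49  242  683  1504

1504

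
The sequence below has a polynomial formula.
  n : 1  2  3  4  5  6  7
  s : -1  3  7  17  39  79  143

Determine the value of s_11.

D1: 4  4  10  22  40  64
D2: 0  6  12  18  24
D3: 6  6  6  6
The third differences are constant (6).
24 + 6 = 30;  64 + 30 = 94;  143 + 94 = 237
30 + 6 = 36;  94 + 36 = 130;  237 + 130 = 367
36 + 6 = 42;  130 + 42 = 172;  367 + 172 = 539
42 + 6 = 48;  172 + 48 = 220;  539 + 220 = 759

759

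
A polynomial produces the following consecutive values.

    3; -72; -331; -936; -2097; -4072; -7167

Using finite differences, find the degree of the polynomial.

4

D1: -75, -259, -605, -1161, -1975, -3095
D2: -184, -346, -556, -814, -1120
D3: -162, -210, -258, -306
D4: -48, -48, -48
The fourth differences are constant, so the polynomial has degree 4.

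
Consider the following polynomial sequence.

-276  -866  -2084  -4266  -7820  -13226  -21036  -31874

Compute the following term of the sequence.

-46436

D1: -590, -1218, -2182, -3554, -5406, -7810, -10838
D2: -628, -964, -1372, -1852, -2404, -3028
D3: -336, -408, -480, -552, -624
D4: -72, -72, -72, -72
Fourth differences constant at -72.
-624 − 72 = -696;  -3028 − 696 = -3724;  -10838 − 3724 = -14562;  -31874 − 14562 = -46436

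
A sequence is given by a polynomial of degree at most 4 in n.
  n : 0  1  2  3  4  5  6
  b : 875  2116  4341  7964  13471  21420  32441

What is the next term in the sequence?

1241, 2225, 3623, 5507, 7949, 11021
984, 1398, 1884, 2442, 3072
414, 486, 558, 630
72, 72, 72
The fourth differences are constant (72).
630 + 72 = 702;  3072 + 702 = 3774;  11021 + 3774 = 14795;  32441 + 14795 = 47236

47236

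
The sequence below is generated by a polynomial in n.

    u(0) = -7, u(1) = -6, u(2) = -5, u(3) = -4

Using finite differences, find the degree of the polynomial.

1

D1: 1, 1, 1
The first differences are constant, so the polynomial has degree 1.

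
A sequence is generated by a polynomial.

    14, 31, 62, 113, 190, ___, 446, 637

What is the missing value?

299

Using the first 5 terms:
Δ: 17, 31, 51, 77
Δ²: 14, 20, 26
Δ³: 6, 6
Constant third difference = 6.
Extend forward: 26 + 6 = 32;  77 + 32 = 109;  190 + 109 = 299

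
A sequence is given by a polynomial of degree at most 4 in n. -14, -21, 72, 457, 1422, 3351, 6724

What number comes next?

12117

D1: -7 , 93 , 385 , 965 , 1929 , 3373
D2: 100 , 292 , 580 , 964 , 1444
D3: 192 , 288 , 384 , 480
D4: 96 , 96 , 96
Fourth differences constant at 96.
480 + 96 = 576;  1444 + 576 = 2020;  3373 + 2020 = 5393;  6724 + 5393 = 12117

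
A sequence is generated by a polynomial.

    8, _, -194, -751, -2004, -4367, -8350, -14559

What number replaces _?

Using the last 6 terms:
First differences: -557  -1253  -2363  -3983  -6209
Second differences: -696  -1110  -1620  -2226
Third differences: -414  -510  -606
Fourth differences: -96  -96
Constant fourth difference = -96.
Extend backward: -414 + 96 = -318;  -696 + 318 = -378;  -557 + 378 = -179;  -194 + 179 = -15

-15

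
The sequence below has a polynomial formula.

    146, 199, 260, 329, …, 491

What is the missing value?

406

Using the first 4 terms:
First differences: 53  61  69
Second differences: 8  8
Constant second difference = 8.
Extend forward: 69 + 8 = 77;  329 + 77 = 406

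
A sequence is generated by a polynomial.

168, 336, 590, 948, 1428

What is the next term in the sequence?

First differences: 168, 254, 358, 480
Second differences: 86, 104, 122
Third differences: 18, 18
The third differences are constant (18).
122 + 18 = 140;  480 + 140 = 620;  1428 + 620 = 2048

2048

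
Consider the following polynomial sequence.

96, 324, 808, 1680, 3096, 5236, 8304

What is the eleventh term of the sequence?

228  484  872  1416  2140  3068
256  388  544  724  928
132  156  180  204
24  24  24
Constant fourth difference = 24, so extend:
204 + 24 = 228;  928 + 228 = 1156;  3068 + 1156 = 4224;  8304 + 4224 = 12528
228 + 24 = 252;  1156 + 252 = 1408;  4224 + 1408 = 5632;  12528 + 5632 = 18160
252 + 24 = 276;  1408 + 276 = 1684;  5632 + 1684 = 7316;  18160 + 7316 = 25476
276 + 24 = 300;  1684 + 300 = 1984;  7316 + 1984 = 9300;  25476 + 9300 = 34776

34776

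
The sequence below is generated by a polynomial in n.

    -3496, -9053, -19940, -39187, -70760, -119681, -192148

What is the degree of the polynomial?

Δ: -5557, -10887, -19247, -31573, -48921, -72467
Δ²: -5330, -8360, -12326, -17348, -23546
Δ³: -3030, -3966, -5022, -6198
Δ⁴: -936, -1056, -1176
Δ⁵: -120, -120
The fifth differences are constant, so the polynomial has degree 5.

5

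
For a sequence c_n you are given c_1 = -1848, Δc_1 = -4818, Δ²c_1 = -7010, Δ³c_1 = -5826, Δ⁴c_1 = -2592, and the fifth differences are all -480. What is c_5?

-89076

Build the table forward from the leading diagonal:
Δ⁵: -480  -480  -480  -480  -480
Δ⁴: -2592  -3072  -3552  -4032  -4512
Δ³: -5826  -8418  -11490  -15042  -19074
Δ²: -7010  -12836  -21254  -32744  -47786
Δ: -4818  -11828  -24664  -45918  -78662
c: -1848  -6666  -18494  -43158  -89076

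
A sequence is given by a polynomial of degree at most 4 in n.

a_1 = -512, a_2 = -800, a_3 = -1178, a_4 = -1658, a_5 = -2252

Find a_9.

-6008

-288  -378  -480  -594
-90  -102  -114
-12  -12
The third differences are constant (-12).
-114 − 12 = -126;  -594 − 126 = -720;  -2252 − 720 = -2972
-126 − 12 = -138;  -720 − 138 = -858;  -2972 − 858 = -3830
-138 − 12 = -150;  -858 − 150 = -1008;  -3830 − 1008 = -4838
-150 − 12 = -162;  -1008 − 162 = -1170;  -4838 − 1170 = -6008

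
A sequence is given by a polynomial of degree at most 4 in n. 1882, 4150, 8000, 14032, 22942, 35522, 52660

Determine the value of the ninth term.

2268 , 3850 , 6032 , 8910 , 12580 , 17138
1582 , 2182 , 2878 , 3670 , 4558
600 , 696 , 792 , 888
96 , 96 , 96
The fourth differences are constant (96).
888 + 96 = 984;  4558 + 984 = 5542;  17138 + 5542 = 22680;  52660 + 22680 = 75340
984 + 96 = 1080;  5542 + 1080 = 6622;  22680 + 6622 = 29302;  75340 + 29302 = 104642

104642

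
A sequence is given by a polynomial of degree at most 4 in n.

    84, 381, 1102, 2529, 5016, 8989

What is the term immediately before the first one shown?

1

D1: 297  721  1427  2487  3973
D2: 424  706  1060  1486
D3: 282  354  426
D4: 72  72
The fourth differences are constant at 72.
Work back: 282 − 72 = 210;  424 − 210 = 214;  297 − 214 = 83;  84 − 83 = 1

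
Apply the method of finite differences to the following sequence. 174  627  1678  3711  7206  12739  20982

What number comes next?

Δ: 453 , 1051 , 2033 , 3495 , 5533 , 8243
Δ²: 598 , 982 , 1462 , 2038 , 2710
Δ³: 384 , 480 , 576 , 672
Δ⁴: 96 , 96 , 96
Fourth differences constant at 96.
672 + 96 = 768;  2710 + 768 = 3478;  8243 + 3478 = 11721;  20982 + 11721 = 32703

32703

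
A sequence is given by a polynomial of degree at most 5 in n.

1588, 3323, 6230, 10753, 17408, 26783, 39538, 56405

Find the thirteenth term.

233080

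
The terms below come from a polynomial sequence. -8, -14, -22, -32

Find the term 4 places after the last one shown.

-92

Δ: -6, -8, -10
Δ²: -2, -2
Constant second difference = -2, so extend:
-10 − 2 = -12;  -32 − 12 = -44
-12 − 2 = -14;  -44 − 14 = -58
-14 − 2 = -16;  -58 − 16 = -74
-16 − 2 = -18;  -74 − 18 = -92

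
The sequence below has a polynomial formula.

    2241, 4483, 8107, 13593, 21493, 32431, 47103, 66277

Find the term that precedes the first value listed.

973

2242, 3624, 5486, 7900, 10938, 14672, 19174
1382, 1862, 2414, 3038, 3734, 4502
480, 552, 624, 696, 768
72, 72, 72, 72
The fourth differences are constant at 72.
Work back: 480 − 72 = 408;  1382 − 408 = 974;  2242 − 974 = 1268;  2241 − 1268 = 973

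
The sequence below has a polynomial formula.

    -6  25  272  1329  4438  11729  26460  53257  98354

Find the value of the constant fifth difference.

Δ: 31, 247, 1057, 3109, 7291, 14731, 26797, 45097
Δ²: 216, 810, 2052, 4182, 7440, 12066, 18300
Δ³: 594, 1242, 2130, 3258, 4626, 6234
Δ⁴: 648, 888, 1128, 1368, 1608
Δ⁵: 240, 240, 240, 240

240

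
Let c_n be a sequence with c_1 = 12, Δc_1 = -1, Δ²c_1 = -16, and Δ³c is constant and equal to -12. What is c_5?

-136

Build the table forward from the leading diagonal:
D3: -12  -12  -12  -12  -12
D2: -16  -28  -40  -52  -64
D1: -1  -17  -45  -85  -137
c: 12  11  -6  -51  -136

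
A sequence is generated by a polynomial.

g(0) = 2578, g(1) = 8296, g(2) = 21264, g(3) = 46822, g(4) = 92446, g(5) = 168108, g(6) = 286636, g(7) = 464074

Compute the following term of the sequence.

5718  12968  25558  45624  75662  118528  177438
7250  12590  20066  30038  42866  58910
5340  7476  9972  12828  16044
2136  2496  2856  3216
360  360  360
Fifth differences constant at 360.
3216 + 360 = 3576;  16044 + 3576 = 19620;  58910 + 19620 = 78530;  177438 + 78530 = 255968;  464074 + 255968 = 720042

720042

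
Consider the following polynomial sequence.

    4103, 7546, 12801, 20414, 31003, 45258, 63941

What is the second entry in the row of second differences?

2358

D1: 3443, 5255, 7613, 10589, 14255, 18683
D2: 1812, 2358, 2976, 3666, 4428
D3: 546, 618, 690, 762
D4: 72, 72, 72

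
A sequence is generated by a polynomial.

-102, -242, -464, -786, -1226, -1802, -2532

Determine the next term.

-3434

First differences: -140 , -222 , -322 , -440 , -576 , -730
Second differences: -82 , -100 , -118 , -136 , -154
Third differences: -18 , -18 , -18 , -18
Constant third difference = -18, so extend:
-154 − 18 = -172;  -730 − 172 = -902;  -2532 − 902 = -3434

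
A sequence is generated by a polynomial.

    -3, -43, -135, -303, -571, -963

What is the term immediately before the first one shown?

9

-40, -92, -168, -268, -392
-52, -76, -100, -124
-24, -24, -24
The third differences are constant at -24.
Work back: -52 + 24 = -28;  -40 + 28 = -12;  -3 + 12 = 9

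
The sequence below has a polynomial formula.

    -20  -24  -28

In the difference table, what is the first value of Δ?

D1: -4, -4

-4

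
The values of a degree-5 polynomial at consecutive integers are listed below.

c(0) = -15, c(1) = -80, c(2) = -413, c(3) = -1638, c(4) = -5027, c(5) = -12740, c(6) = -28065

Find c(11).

-443150

First differences: -65 , -333 , -1225 , -3389 , -7713 , -15325
Second differences: -268 , -892 , -2164 , -4324 , -7612
Third differences: -624 , -1272 , -2160 , -3288
Fourth differences: -648 , -888 , -1128
Fifth differences: -240 , -240
Fifth differences constant at -240.
-1128 − 240 = -1368;  -3288 − 1368 = -4656;  -7612 − 4656 = -12268;  -15325 − 12268 = -27593;  -28065 − 27593 = -55658
-1368 − 240 = -1608;  -4656 − 1608 = -6264;  -12268 − 6264 = -18532;  -27593 − 18532 = -46125;  -55658 − 46125 = -101783
-1608 − 240 = -1848;  -6264 − 1848 = -8112;  -18532 − 8112 = -26644;  -46125 − 26644 = -72769;  -101783 − 72769 = -174552
-1848 − 240 = -2088;  -8112 − 2088 = -10200;  -26644 − 10200 = -36844;  -72769 − 36844 = -109613;  -174552 − 109613 = -284165
-2088 − 240 = -2328;  -10200 − 2328 = -12528;  -36844 − 12528 = -49372;  -109613 − 49372 = -158985;  -284165 − 158985 = -443150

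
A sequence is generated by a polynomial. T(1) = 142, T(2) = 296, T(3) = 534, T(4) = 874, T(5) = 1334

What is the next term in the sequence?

D1: 154, 238, 340, 460
D2: 84, 102, 120
D3: 18, 18
Third differences constant at 18.
120 + 18 = 138;  460 + 138 = 598;  1334 + 598 = 1932

1932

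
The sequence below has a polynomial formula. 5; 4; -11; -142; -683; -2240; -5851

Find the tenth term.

-48388

D1: -1, -15, -131, -541, -1557, -3611
D2: -14, -116, -410, -1016, -2054
D3: -102, -294, -606, -1038
D4: -192, -312, -432
D5: -120, -120
Constant fifth difference = -120, so extend:
-432 − 120 = -552;  -1038 − 552 = -1590;  -2054 − 1590 = -3644;  -3611 − 3644 = -7255;  -5851 − 7255 = -13106
-552 − 120 = -672;  -1590 − 672 = -2262;  -3644 − 2262 = -5906;  -7255 − 5906 = -13161;  -13106 − 13161 = -26267
-672 − 120 = -792;  -2262 − 792 = -3054;  -5906 − 3054 = -8960;  -13161 − 8960 = -22121;  -26267 − 22121 = -48388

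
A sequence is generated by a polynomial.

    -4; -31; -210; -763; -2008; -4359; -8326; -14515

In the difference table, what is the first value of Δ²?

D1: -27, -179, -553, -1245, -2351, -3967, -6189
D2: -152, -374, -692, -1106, -1616, -2222
D3: -222, -318, -414, -510, -606
D4: -96, -96, -96, -96

-152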